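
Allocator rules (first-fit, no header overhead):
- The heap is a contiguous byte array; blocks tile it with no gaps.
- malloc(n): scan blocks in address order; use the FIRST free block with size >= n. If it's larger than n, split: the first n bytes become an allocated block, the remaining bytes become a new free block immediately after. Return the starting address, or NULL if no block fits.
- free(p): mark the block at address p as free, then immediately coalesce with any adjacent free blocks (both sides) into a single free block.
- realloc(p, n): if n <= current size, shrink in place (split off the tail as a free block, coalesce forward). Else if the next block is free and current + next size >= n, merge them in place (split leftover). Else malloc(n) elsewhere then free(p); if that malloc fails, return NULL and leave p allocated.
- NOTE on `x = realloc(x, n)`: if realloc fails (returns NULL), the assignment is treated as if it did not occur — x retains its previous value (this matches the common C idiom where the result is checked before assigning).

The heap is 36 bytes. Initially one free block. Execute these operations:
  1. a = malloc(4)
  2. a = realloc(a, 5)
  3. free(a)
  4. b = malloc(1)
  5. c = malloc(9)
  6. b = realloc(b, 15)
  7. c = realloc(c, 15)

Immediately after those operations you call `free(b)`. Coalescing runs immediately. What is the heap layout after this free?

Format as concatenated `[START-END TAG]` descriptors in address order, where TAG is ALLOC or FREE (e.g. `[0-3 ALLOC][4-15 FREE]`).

Op 1: a = malloc(4) -> a = 0; heap: [0-3 ALLOC][4-35 FREE]
Op 2: a = realloc(a, 5) -> a = 0; heap: [0-4 ALLOC][5-35 FREE]
Op 3: free(a) -> (freed a); heap: [0-35 FREE]
Op 4: b = malloc(1) -> b = 0; heap: [0-0 ALLOC][1-35 FREE]
Op 5: c = malloc(9) -> c = 1; heap: [0-0 ALLOC][1-9 ALLOC][10-35 FREE]
Op 6: b = realloc(b, 15) -> b = 10; heap: [0-0 FREE][1-9 ALLOC][10-24 ALLOC][25-35 FREE]
Op 7: c = realloc(c, 15) -> NULL (c unchanged); heap: [0-0 FREE][1-9 ALLOC][10-24 ALLOC][25-35 FREE]
free(b): b = 10 -> block [10-24 ALLOC]; mark free, coalesce with adjacent free neighbors -> [0-0 FREE][1-9 ALLOC][10-35 FREE]

Answer: [0-0 FREE][1-9 ALLOC][10-35 FREE]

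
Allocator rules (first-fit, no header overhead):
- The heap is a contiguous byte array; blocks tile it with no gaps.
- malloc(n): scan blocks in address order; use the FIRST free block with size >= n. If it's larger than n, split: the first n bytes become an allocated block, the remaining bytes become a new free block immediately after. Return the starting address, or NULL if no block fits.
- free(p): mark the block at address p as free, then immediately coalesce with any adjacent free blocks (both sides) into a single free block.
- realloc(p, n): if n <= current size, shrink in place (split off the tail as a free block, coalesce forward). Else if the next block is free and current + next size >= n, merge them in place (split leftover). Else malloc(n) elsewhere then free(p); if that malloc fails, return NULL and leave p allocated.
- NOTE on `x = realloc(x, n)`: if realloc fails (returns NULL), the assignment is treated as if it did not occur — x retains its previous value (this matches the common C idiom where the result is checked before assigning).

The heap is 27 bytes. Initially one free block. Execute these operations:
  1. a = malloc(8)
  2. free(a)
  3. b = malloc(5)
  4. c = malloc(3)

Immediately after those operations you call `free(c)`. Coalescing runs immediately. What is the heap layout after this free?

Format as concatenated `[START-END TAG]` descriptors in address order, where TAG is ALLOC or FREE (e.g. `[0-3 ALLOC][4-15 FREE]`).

Op 1: a = malloc(8) -> a = 0; heap: [0-7 ALLOC][8-26 FREE]
Op 2: free(a) -> (freed a); heap: [0-26 FREE]
Op 3: b = malloc(5) -> b = 0; heap: [0-4 ALLOC][5-26 FREE]
Op 4: c = malloc(3) -> c = 5; heap: [0-4 ALLOC][5-7 ALLOC][8-26 FREE]
free(c): c = 5 -> block [5-7 ALLOC]; mark free, coalesce with adjacent free neighbors -> [0-4 ALLOC][5-26 FREE]

Answer: [0-4 ALLOC][5-26 FREE]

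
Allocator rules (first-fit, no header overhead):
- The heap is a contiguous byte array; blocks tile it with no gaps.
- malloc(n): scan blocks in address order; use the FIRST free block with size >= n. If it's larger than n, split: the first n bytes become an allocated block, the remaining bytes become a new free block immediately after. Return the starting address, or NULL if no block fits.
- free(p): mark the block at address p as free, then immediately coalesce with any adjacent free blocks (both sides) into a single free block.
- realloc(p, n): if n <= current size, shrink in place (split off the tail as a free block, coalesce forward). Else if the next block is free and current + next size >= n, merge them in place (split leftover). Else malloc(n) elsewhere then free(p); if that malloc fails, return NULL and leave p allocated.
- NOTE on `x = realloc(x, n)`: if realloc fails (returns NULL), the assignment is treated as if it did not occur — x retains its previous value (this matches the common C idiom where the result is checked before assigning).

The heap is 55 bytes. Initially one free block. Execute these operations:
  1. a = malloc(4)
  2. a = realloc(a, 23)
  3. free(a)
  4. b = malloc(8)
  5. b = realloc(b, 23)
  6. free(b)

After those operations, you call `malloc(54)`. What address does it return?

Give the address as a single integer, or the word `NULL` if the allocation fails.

Op 1: a = malloc(4) -> a = 0; heap: [0-3 ALLOC][4-54 FREE]
Op 2: a = realloc(a, 23) -> a = 0; heap: [0-22 ALLOC][23-54 FREE]
Op 3: free(a) -> (freed a); heap: [0-54 FREE]
Op 4: b = malloc(8) -> b = 0; heap: [0-7 ALLOC][8-54 FREE]
Op 5: b = realloc(b, 23) -> b = 0; heap: [0-22 ALLOC][23-54 FREE]
Op 6: free(b) -> (freed b); heap: [0-54 FREE]
malloc(54): first-fit scan over [0-54 FREE] -> 0

Answer: 0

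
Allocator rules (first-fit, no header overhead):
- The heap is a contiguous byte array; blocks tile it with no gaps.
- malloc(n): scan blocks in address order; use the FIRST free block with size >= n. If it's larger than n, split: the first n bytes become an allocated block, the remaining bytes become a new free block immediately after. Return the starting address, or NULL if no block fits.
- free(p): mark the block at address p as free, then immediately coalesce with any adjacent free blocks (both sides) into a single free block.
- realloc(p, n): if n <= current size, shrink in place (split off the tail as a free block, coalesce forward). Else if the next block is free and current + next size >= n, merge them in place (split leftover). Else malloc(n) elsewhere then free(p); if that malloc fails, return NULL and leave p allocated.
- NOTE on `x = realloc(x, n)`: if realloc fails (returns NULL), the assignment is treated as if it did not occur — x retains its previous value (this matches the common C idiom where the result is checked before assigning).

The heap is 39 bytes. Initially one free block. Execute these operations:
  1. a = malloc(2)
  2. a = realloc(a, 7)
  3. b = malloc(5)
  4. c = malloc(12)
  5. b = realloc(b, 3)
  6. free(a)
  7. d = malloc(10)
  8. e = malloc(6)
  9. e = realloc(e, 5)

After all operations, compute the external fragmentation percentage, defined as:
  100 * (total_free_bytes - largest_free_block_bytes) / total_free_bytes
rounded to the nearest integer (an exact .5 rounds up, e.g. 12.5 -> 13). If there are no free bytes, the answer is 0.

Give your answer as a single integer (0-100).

Op 1: a = malloc(2) -> a = 0; heap: [0-1 ALLOC][2-38 FREE]
Op 2: a = realloc(a, 7) -> a = 0; heap: [0-6 ALLOC][7-38 FREE]
Op 3: b = malloc(5) -> b = 7; heap: [0-6 ALLOC][7-11 ALLOC][12-38 FREE]
Op 4: c = malloc(12) -> c = 12; heap: [0-6 ALLOC][7-11 ALLOC][12-23 ALLOC][24-38 FREE]
Op 5: b = realloc(b, 3) -> b = 7; heap: [0-6 ALLOC][7-9 ALLOC][10-11 FREE][12-23 ALLOC][24-38 FREE]
Op 6: free(a) -> (freed a); heap: [0-6 FREE][7-9 ALLOC][10-11 FREE][12-23 ALLOC][24-38 FREE]
Op 7: d = malloc(10) -> d = 24; heap: [0-6 FREE][7-9 ALLOC][10-11 FREE][12-23 ALLOC][24-33 ALLOC][34-38 FREE]
Op 8: e = malloc(6) -> e = 0; heap: [0-5 ALLOC][6-6 FREE][7-9 ALLOC][10-11 FREE][12-23 ALLOC][24-33 ALLOC][34-38 FREE]
Op 9: e = realloc(e, 5) -> e = 0; heap: [0-4 ALLOC][5-6 FREE][7-9 ALLOC][10-11 FREE][12-23 ALLOC][24-33 ALLOC][34-38 FREE]
Free blocks: [2 2 5] total_free=9 largest=5 -> 100*(9-5)/9 = 400/9 ≈ 44.444 -> rounds to 44

Answer: 44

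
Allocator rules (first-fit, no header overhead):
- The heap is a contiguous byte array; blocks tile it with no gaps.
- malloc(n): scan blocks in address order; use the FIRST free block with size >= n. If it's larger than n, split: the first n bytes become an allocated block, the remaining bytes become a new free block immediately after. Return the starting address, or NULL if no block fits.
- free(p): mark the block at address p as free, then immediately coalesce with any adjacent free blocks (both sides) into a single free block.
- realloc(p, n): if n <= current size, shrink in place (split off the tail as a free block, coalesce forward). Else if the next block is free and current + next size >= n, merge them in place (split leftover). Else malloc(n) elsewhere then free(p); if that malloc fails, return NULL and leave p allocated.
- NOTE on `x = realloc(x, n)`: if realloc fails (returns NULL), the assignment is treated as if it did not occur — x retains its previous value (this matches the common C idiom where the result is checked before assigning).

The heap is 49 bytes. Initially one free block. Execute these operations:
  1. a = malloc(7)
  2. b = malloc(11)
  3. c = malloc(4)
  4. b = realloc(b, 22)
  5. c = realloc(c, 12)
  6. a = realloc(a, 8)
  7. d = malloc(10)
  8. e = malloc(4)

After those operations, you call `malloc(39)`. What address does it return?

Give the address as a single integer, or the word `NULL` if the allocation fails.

Answer: NULL

Derivation:
Op 1: a = malloc(7) -> a = 0; heap: [0-6 ALLOC][7-48 FREE]
Op 2: b = malloc(11) -> b = 7; heap: [0-6 ALLOC][7-17 ALLOC][18-48 FREE]
Op 3: c = malloc(4) -> c = 18; heap: [0-6 ALLOC][7-17 ALLOC][18-21 ALLOC][22-48 FREE]
Op 4: b = realloc(b, 22) -> b = 22; heap: [0-6 ALLOC][7-17 FREE][18-21 ALLOC][22-43 ALLOC][44-48 FREE]
Op 5: c = realloc(c, 12) -> NULL (c unchanged); heap: [0-6 ALLOC][7-17 FREE][18-21 ALLOC][22-43 ALLOC][44-48 FREE]
Op 6: a = realloc(a, 8) -> a = 0; heap: [0-7 ALLOC][8-17 FREE][18-21 ALLOC][22-43 ALLOC][44-48 FREE]
Op 7: d = malloc(10) -> d = 8; heap: [0-7 ALLOC][8-17 ALLOC][18-21 ALLOC][22-43 ALLOC][44-48 FREE]
Op 8: e = malloc(4) -> e = 44; heap: [0-7 ALLOC][8-17 ALLOC][18-21 ALLOC][22-43 ALLOC][44-47 ALLOC][48-48 FREE]
malloc(39): first-fit scan over [0-7 ALLOC][8-17 ALLOC][18-21 ALLOC][22-43 ALLOC][44-47 ALLOC][48-48 FREE] -> NULL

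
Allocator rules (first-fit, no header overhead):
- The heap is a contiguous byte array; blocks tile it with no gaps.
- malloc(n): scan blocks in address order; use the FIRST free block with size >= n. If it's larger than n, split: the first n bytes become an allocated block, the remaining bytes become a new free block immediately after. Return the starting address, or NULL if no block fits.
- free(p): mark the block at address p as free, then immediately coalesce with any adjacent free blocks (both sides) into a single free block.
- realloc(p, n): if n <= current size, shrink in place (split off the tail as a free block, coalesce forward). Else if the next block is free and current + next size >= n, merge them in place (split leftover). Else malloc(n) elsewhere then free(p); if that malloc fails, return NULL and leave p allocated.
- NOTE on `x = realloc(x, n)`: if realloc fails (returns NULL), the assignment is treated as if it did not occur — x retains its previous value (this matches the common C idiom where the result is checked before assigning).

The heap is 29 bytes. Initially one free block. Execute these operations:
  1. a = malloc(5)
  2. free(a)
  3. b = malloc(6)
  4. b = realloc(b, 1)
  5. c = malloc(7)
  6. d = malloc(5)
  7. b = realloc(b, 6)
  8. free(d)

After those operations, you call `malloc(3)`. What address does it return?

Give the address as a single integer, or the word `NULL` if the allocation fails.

Op 1: a = malloc(5) -> a = 0; heap: [0-4 ALLOC][5-28 FREE]
Op 2: free(a) -> (freed a); heap: [0-28 FREE]
Op 3: b = malloc(6) -> b = 0; heap: [0-5 ALLOC][6-28 FREE]
Op 4: b = realloc(b, 1) -> b = 0; heap: [0-0 ALLOC][1-28 FREE]
Op 5: c = malloc(7) -> c = 1; heap: [0-0 ALLOC][1-7 ALLOC][8-28 FREE]
Op 6: d = malloc(5) -> d = 8; heap: [0-0 ALLOC][1-7 ALLOC][8-12 ALLOC][13-28 FREE]
Op 7: b = realloc(b, 6) -> b = 13; heap: [0-0 FREE][1-7 ALLOC][8-12 ALLOC][13-18 ALLOC][19-28 FREE]
Op 8: free(d) -> (freed d); heap: [0-0 FREE][1-7 ALLOC][8-12 FREE][13-18 ALLOC][19-28 FREE]
malloc(3): first-fit scan over [0-0 FREE][1-7 ALLOC][8-12 FREE][13-18 ALLOC][19-28 FREE] -> 8

Answer: 8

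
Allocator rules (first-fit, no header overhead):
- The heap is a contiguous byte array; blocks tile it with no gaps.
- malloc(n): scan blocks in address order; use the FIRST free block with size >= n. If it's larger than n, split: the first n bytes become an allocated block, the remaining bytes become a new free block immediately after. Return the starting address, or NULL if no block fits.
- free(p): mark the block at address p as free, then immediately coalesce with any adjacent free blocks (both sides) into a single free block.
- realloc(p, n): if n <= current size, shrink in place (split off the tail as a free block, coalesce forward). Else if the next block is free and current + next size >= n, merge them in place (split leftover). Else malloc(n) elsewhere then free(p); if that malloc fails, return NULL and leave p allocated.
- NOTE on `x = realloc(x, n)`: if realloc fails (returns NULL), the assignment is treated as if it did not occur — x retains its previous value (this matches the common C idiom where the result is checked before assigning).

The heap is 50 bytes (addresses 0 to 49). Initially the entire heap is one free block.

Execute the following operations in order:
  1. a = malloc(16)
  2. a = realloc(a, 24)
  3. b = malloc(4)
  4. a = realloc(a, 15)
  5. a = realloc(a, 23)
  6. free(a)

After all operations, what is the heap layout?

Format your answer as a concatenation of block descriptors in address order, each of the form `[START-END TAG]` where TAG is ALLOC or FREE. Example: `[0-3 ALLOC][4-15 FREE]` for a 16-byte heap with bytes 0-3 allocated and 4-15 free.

Op 1: a = malloc(16) -> a = 0; heap: [0-15 ALLOC][16-49 FREE]
Op 2: a = realloc(a, 24) -> a = 0; heap: [0-23 ALLOC][24-49 FREE]
Op 3: b = malloc(4) -> b = 24; heap: [0-23 ALLOC][24-27 ALLOC][28-49 FREE]
Op 4: a = realloc(a, 15) -> a = 0; heap: [0-14 ALLOC][15-23 FREE][24-27 ALLOC][28-49 FREE]
Op 5: a = realloc(a, 23) -> a = 0; heap: [0-22 ALLOC][23-23 FREE][24-27 ALLOC][28-49 FREE]
Op 6: free(a) -> (freed a); heap: [0-23 FREE][24-27 ALLOC][28-49 FREE]

Answer: [0-23 FREE][24-27 ALLOC][28-49 FREE]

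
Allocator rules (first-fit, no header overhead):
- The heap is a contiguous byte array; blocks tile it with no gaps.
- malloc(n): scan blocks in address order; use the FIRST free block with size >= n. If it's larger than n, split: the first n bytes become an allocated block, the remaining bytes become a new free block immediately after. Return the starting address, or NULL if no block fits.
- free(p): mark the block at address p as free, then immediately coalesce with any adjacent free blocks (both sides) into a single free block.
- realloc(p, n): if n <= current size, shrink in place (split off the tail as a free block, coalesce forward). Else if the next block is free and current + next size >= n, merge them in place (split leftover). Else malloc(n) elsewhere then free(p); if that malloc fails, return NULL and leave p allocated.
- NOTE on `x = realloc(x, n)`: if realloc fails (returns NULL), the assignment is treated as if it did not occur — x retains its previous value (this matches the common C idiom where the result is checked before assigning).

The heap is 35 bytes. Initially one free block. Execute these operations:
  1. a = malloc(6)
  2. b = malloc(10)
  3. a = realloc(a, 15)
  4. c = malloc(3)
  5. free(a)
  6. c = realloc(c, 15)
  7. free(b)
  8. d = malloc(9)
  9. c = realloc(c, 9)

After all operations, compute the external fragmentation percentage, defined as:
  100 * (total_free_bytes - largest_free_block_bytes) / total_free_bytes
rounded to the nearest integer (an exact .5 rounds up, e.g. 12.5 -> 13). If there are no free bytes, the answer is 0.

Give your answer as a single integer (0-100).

Answer: 41

Derivation:
Op 1: a = malloc(6) -> a = 0; heap: [0-5 ALLOC][6-34 FREE]
Op 2: b = malloc(10) -> b = 6; heap: [0-5 ALLOC][6-15 ALLOC][16-34 FREE]
Op 3: a = realloc(a, 15) -> a = 16; heap: [0-5 FREE][6-15 ALLOC][16-30 ALLOC][31-34 FREE]
Op 4: c = malloc(3) -> c = 0; heap: [0-2 ALLOC][3-5 FREE][6-15 ALLOC][16-30 ALLOC][31-34 FREE]
Op 5: free(a) -> (freed a); heap: [0-2 ALLOC][3-5 FREE][6-15 ALLOC][16-34 FREE]
Op 6: c = realloc(c, 15) -> c = 16; heap: [0-5 FREE][6-15 ALLOC][16-30 ALLOC][31-34 FREE]
Op 7: free(b) -> (freed b); heap: [0-15 FREE][16-30 ALLOC][31-34 FREE]
Op 8: d = malloc(9) -> d = 0; heap: [0-8 ALLOC][9-15 FREE][16-30 ALLOC][31-34 FREE]
Op 9: c = realloc(c, 9) -> c = 16; heap: [0-8 ALLOC][9-15 FREE][16-24 ALLOC][25-34 FREE]
Free blocks: [7 10] total_free=17 largest=10 -> 100*(17-10)/17 = 700/17 ≈ 41.176 -> rounds to 41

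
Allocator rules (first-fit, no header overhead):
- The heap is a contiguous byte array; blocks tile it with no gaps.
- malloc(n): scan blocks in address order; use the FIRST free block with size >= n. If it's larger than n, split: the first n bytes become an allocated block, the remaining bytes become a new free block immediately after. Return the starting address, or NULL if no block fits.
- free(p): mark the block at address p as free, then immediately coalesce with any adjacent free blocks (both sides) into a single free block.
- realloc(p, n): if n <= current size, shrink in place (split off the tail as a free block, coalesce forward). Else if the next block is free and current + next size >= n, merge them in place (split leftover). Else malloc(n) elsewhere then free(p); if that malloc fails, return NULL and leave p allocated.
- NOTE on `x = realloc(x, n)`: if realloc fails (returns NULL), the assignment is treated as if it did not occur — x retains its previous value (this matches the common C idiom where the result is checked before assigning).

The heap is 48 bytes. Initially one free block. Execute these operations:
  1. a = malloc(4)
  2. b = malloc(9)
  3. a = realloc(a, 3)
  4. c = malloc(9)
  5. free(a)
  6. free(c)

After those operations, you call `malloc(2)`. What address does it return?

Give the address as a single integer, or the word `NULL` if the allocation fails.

Answer: 0

Derivation:
Op 1: a = malloc(4) -> a = 0; heap: [0-3 ALLOC][4-47 FREE]
Op 2: b = malloc(9) -> b = 4; heap: [0-3 ALLOC][4-12 ALLOC][13-47 FREE]
Op 3: a = realloc(a, 3) -> a = 0; heap: [0-2 ALLOC][3-3 FREE][4-12 ALLOC][13-47 FREE]
Op 4: c = malloc(9) -> c = 13; heap: [0-2 ALLOC][3-3 FREE][4-12 ALLOC][13-21 ALLOC][22-47 FREE]
Op 5: free(a) -> (freed a); heap: [0-3 FREE][4-12 ALLOC][13-21 ALLOC][22-47 FREE]
Op 6: free(c) -> (freed c); heap: [0-3 FREE][4-12 ALLOC][13-47 FREE]
malloc(2): first-fit scan over [0-3 FREE][4-12 ALLOC][13-47 FREE] -> 0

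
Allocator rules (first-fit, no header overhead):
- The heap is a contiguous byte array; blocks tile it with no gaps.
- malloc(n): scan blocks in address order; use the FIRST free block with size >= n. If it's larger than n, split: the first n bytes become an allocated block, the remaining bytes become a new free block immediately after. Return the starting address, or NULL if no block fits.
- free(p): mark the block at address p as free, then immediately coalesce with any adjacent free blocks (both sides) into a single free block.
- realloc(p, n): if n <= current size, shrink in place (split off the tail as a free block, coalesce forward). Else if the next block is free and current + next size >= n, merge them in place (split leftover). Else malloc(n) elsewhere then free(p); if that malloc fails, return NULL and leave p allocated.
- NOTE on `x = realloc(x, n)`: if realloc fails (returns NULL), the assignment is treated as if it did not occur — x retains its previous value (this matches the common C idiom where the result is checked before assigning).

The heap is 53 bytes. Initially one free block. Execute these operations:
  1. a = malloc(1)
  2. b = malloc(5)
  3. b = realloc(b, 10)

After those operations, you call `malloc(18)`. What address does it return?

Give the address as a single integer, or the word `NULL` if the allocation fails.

Op 1: a = malloc(1) -> a = 0; heap: [0-0 ALLOC][1-52 FREE]
Op 2: b = malloc(5) -> b = 1; heap: [0-0 ALLOC][1-5 ALLOC][6-52 FREE]
Op 3: b = realloc(b, 10) -> b = 1; heap: [0-0 ALLOC][1-10 ALLOC][11-52 FREE]
malloc(18): first-fit scan over [0-0 ALLOC][1-10 ALLOC][11-52 FREE] -> 11

Answer: 11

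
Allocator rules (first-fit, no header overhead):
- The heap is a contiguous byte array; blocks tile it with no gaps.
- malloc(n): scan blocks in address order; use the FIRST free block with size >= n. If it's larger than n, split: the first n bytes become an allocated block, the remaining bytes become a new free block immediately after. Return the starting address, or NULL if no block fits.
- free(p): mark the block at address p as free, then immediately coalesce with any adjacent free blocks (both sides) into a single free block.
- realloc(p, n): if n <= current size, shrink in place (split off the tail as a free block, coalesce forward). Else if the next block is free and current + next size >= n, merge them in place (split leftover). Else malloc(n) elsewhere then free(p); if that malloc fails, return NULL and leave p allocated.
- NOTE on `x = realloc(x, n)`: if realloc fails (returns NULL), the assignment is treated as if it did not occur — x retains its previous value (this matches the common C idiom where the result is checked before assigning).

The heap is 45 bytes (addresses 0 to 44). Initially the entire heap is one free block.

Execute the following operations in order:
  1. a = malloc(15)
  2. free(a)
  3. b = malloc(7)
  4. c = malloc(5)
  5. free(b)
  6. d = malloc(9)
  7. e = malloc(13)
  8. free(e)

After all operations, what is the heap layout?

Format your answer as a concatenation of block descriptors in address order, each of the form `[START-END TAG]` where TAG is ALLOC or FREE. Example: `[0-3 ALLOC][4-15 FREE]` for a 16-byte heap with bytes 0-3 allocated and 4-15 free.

Answer: [0-6 FREE][7-11 ALLOC][12-20 ALLOC][21-44 FREE]

Derivation:
Op 1: a = malloc(15) -> a = 0; heap: [0-14 ALLOC][15-44 FREE]
Op 2: free(a) -> (freed a); heap: [0-44 FREE]
Op 3: b = malloc(7) -> b = 0; heap: [0-6 ALLOC][7-44 FREE]
Op 4: c = malloc(5) -> c = 7; heap: [0-6 ALLOC][7-11 ALLOC][12-44 FREE]
Op 5: free(b) -> (freed b); heap: [0-6 FREE][7-11 ALLOC][12-44 FREE]
Op 6: d = malloc(9) -> d = 12; heap: [0-6 FREE][7-11 ALLOC][12-20 ALLOC][21-44 FREE]
Op 7: e = malloc(13) -> e = 21; heap: [0-6 FREE][7-11 ALLOC][12-20 ALLOC][21-33 ALLOC][34-44 FREE]
Op 8: free(e) -> (freed e); heap: [0-6 FREE][7-11 ALLOC][12-20 ALLOC][21-44 FREE]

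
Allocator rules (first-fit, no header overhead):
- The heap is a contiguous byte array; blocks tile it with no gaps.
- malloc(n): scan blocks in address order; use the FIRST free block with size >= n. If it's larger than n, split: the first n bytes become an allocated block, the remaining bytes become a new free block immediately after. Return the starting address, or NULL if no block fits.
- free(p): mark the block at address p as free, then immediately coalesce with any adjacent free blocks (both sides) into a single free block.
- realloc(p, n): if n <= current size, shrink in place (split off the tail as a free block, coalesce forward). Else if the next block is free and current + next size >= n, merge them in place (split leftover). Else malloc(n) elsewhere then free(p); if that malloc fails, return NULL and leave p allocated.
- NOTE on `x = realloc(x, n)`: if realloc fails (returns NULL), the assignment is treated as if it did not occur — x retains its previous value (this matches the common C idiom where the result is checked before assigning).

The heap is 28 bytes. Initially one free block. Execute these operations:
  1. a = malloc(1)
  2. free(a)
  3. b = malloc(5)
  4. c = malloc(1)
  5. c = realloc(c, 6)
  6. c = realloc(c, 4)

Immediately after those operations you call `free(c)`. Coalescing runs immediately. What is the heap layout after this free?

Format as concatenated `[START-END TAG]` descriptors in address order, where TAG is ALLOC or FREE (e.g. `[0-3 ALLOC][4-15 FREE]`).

Answer: [0-4 ALLOC][5-27 FREE]

Derivation:
Op 1: a = malloc(1) -> a = 0; heap: [0-0 ALLOC][1-27 FREE]
Op 2: free(a) -> (freed a); heap: [0-27 FREE]
Op 3: b = malloc(5) -> b = 0; heap: [0-4 ALLOC][5-27 FREE]
Op 4: c = malloc(1) -> c = 5; heap: [0-4 ALLOC][5-5 ALLOC][6-27 FREE]
Op 5: c = realloc(c, 6) -> c = 5; heap: [0-4 ALLOC][5-10 ALLOC][11-27 FREE]
Op 6: c = realloc(c, 4) -> c = 5; heap: [0-4 ALLOC][5-8 ALLOC][9-27 FREE]
free(c): c = 5 -> block [5-8 ALLOC]; mark free, coalesce with adjacent free neighbors -> [0-4 ALLOC][5-27 FREE]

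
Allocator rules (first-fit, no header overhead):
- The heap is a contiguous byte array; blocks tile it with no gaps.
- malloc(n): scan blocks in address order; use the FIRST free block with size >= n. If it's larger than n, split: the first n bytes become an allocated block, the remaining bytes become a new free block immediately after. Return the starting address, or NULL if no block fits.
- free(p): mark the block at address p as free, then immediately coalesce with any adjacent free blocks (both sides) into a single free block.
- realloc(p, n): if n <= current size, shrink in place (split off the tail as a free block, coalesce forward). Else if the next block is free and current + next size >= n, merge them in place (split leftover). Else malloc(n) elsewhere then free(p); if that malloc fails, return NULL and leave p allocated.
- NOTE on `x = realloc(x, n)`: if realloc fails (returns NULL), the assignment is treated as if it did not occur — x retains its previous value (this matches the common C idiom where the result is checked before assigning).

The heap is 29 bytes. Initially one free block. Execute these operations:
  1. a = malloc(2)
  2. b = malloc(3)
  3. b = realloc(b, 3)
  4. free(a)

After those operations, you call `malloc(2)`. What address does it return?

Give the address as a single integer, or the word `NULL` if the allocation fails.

Op 1: a = malloc(2) -> a = 0; heap: [0-1 ALLOC][2-28 FREE]
Op 2: b = malloc(3) -> b = 2; heap: [0-1 ALLOC][2-4 ALLOC][5-28 FREE]
Op 3: b = realloc(b, 3) -> b = 2; heap: [0-1 ALLOC][2-4 ALLOC][5-28 FREE]
Op 4: free(a) -> (freed a); heap: [0-1 FREE][2-4 ALLOC][5-28 FREE]
malloc(2): first-fit scan over [0-1 FREE][2-4 ALLOC][5-28 FREE] -> 0

Answer: 0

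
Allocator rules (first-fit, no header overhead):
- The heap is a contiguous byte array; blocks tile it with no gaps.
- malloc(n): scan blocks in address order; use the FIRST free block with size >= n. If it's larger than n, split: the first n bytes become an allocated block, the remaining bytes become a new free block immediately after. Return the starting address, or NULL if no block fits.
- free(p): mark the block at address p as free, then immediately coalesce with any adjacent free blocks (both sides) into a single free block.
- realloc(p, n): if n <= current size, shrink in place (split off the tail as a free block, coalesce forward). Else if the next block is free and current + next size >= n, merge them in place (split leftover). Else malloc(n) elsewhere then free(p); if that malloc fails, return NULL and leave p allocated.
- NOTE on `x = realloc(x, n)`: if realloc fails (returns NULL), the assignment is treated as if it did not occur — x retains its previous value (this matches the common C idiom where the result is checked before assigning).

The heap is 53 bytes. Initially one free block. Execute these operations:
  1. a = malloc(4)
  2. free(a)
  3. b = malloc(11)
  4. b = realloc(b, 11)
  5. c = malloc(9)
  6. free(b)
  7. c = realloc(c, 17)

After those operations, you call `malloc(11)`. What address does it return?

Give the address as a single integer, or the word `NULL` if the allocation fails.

Answer: 0

Derivation:
Op 1: a = malloc(4) -> a = 0; heap: [0-3 ALLOC][4-52 FREE]
Op 2: free(a) -> (freed a); heap: [0-52 FREE]
Op 3: b = malloc(11) -> b = 0; heap: [0-10 ALLOC][11-52 FREE]
Op 4: b = realloc(b, 11) -> b = 0; heap: [0-10 ALLOC][11-52 FREE]
Op 5: c = malloc(9) -> c = 11; heap: [0-10 ALLOC][11-19 ALLOC][20-52 FREE]
Op 6: free(b) -> (freed b); heap: [0-10 FREE][11-19 ALLOC][20-52 FREE]
Op 7: c = realloc(c, 17) -> c = 11; heap: [0-10 FREE][11-27 ALLOC][28-52 FREE]
malloc(11): first-fit scan over [0-10 FREE][11-27 ALLOC][28-52 FREE] -> 0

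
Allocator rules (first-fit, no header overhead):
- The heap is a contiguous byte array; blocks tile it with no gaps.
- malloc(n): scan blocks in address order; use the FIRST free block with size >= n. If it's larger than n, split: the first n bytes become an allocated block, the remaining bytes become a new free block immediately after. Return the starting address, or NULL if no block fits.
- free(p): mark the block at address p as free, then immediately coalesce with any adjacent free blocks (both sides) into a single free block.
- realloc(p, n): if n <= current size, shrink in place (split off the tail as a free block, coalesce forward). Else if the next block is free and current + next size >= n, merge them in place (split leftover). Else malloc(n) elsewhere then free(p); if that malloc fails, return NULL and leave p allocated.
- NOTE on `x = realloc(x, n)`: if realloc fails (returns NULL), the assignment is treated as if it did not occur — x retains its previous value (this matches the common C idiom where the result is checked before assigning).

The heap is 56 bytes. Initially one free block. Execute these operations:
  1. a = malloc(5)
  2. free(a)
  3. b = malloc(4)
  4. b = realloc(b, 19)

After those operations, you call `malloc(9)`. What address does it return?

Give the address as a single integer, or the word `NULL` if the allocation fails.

Op 1: a = malloc(5) -> a = 0; heap: [0-4 ALLOC][5-55 FREE]
Op 2: free(a) -> (freed a); heap: [0-55 FREE]
Op 3: b = malloc(4) -> b = 0; heap: [0-3 ALLOC][4-55 FREE]
Op 4: b = realloc(b, 19) -> b = 0; heap: [0-18 ALLOC][19-55 FREE]
malloc(9): first-fit scan over [0-18 ALLOC][19-55 FREE] -> 19

Answer: 19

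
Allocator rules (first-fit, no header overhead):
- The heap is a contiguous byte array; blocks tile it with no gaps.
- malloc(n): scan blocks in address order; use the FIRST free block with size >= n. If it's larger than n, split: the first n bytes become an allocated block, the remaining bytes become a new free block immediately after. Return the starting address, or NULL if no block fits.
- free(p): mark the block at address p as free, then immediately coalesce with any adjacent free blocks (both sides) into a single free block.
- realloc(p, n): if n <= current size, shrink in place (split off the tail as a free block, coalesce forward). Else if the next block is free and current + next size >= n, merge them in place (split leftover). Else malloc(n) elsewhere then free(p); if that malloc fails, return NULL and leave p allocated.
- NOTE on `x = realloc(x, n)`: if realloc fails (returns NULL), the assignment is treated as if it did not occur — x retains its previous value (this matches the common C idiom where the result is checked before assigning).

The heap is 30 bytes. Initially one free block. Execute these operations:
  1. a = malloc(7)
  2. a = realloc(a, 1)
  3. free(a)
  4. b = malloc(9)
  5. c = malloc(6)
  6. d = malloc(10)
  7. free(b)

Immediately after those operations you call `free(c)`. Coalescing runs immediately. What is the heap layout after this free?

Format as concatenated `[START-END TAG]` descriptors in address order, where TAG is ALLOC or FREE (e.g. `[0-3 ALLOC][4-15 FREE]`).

Answer: [0-14 FREE][15-24 ALLOC][25-29 FREE]

Derivation:
Op 1: a = malloc(7) -> a = 0; heap: [0-6 ALLOC][7-29 FREE]
Op 2: a = realloc(a, 1) -> a = 0; heap: [0-0 ALLOC][1-29 FREE]
Op 3: free(a) -> (freed a); heap: [0-29 FREE]
Op 4: b = malloc(9) -> b = 0; heap: [0-8 ALLOC][9-29 FREE]
Op 5: c = malloc(6) -> c = 9; heap: [0-8 ALLOC][9-14 ALLOC][15-29 FREE]
Op 6: d = malloc(10) -> d = 15; heap: [0-8 ALLOC][9-14 ALLOC][15-24 ALLOC][25-29 FREE]
Op 7: free(b) -> (freed b); heap: [0-8 FREE][9-14 ALLOC][15-24 ALLOC][25-29 FREE]
free(c): c = 9 -> block [9-14 ALLOC]; mark free, coalesce with adjacent free neighbors -> [0-14 FREE][15-24 ALLOC][25-29 FREE]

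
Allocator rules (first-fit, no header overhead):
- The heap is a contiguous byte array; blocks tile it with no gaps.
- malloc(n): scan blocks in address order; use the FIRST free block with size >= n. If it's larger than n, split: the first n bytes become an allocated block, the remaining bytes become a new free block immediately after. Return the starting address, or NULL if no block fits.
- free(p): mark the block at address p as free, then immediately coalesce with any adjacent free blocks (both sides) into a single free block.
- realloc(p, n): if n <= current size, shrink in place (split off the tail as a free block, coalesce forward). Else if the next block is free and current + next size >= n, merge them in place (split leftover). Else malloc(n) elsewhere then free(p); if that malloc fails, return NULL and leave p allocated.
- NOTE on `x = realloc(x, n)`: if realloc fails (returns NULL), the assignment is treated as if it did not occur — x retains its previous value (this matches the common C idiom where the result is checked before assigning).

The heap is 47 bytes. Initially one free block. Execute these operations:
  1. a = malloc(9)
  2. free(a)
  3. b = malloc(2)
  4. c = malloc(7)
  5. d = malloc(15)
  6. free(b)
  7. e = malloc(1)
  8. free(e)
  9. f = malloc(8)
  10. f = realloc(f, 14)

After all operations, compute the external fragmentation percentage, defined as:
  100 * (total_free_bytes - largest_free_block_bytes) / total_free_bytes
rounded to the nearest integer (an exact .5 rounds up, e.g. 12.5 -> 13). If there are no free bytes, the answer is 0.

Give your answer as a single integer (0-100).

Answer: 18

Derivation:
Op 1: a = malloc(9) -> a = 0; heap: [0-8 ALLOC][9-46 FREE]
Op 2: free(a) -> (freed a); heap: [0-46 FREE]
Op 3: b = malloc(2) -> b = 0; heap: [0-1 ALLOC][2-46 FREE]
Op 4: c = malloc(7) -> c = 2; heap: [0-1 ALLOC][2-8 ALLOC][9-46 FREE]
Op 5: d = malloc(15) -> d = 9; heap: [0-1 ALLOC][2-8 ALLOC][9-23 ALLOC][24-46 FREE]
Op 6: free(b) -> (freed b); heap: [0-1 FREE][2-8 ALLOC][9-23 ALLOC][24-46 FREE]
Op 7: e = malloc(1) -> e = 0; heap: [0-0 ALLOC][1-1 FREE][2-8 ALLOC][9-23 ALLOC][24-46 FREE]
Op 8: free(e) -> (freed e); heap: [0-1 FREE][2-8 ALLOC][9-23 ALLOC][24-46 FREE]
Op 9: f = malloc(8) -> f = 24; heap: [0-1 FREE][2-8 ALLOC][9-23 ALLOC][24-31 ALLOC][32-46 FREE]
Op 10: f = realloc(f, 14) -> f = 24; heap: [0-1 FREE][2-8 ALLOC][9-23 ALLOC][24-37 ALLOC][38-46 FREE]
Free blocks: [2 9] total_free=11 largest=9 -> 100*(11-9)/11 = 200/11 ≈ 18.182 -> rounds to 18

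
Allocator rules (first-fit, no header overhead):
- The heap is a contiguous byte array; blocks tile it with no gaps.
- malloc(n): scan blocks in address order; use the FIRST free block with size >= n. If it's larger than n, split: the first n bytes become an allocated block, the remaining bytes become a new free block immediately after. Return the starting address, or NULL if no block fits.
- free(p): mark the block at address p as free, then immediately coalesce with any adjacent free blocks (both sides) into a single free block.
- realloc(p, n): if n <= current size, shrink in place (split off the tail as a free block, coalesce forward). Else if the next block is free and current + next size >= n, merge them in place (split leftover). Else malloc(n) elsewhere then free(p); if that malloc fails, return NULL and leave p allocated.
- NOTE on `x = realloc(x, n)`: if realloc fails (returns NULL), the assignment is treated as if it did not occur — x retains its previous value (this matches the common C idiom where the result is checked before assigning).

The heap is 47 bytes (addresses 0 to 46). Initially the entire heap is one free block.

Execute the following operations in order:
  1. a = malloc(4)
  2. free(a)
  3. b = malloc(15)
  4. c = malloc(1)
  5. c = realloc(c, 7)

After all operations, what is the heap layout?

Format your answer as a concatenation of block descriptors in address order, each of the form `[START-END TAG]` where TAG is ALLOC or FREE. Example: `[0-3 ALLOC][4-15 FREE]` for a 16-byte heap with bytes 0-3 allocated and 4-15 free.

Op 1: a = malloc(4) -> a = 0; heap: [0-3 ALLOC][4-46 FREE]
Op 2: free(a) -> (freed a); heap: [0-46 FREE]
Op 3: b = malloc(15) -> b = 0; heap: [0-14 ALLOC][15-46 FREE]
Op 4: c = malloc(1) -> c = 15; heap: [0-14 ALLOC][15-15 ALLOC][16-46 FREE]
Op 5: c = realloc(c, 7) -> c = 15; heap: [0-14 ALLOC][15-21 ALLOC][22-46 FREE]

Answer: [0-14 ALLOC][15-21 ALLOC][22-46 FREE]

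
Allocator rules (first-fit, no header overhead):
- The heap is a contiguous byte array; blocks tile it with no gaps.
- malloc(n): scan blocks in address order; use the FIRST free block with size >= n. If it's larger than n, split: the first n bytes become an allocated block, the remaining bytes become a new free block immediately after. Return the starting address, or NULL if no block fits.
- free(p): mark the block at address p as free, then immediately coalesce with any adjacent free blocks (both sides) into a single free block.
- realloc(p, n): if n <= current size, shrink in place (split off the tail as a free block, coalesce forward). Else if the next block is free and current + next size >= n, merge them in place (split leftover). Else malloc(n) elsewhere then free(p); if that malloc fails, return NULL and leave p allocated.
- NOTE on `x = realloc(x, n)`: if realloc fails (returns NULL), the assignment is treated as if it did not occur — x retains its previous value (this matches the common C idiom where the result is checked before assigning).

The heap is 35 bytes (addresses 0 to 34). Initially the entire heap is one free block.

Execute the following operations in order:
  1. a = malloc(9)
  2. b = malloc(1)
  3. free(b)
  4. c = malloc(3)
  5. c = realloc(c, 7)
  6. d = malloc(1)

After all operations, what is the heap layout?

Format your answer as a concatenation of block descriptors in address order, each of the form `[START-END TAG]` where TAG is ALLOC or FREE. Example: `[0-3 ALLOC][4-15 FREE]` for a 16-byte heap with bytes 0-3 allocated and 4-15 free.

Op 1: a = malloc(9) -> a = 0; heap: [0-8 ALLOC][9-34 FREE]
Op 2: b = malloc(1) -> b = 9; heap: [0-8 ALLOC][9-9 ALLOC][10-34 FREE]
Op 3: free(b) -> (freed b); heap: [0-8 ALLOC][9-34 FREE]
Op 4: c = malloc(3) -> c = 9; heap: [0-8 ALLOC][9-11 ALLOC][12-34 FREE]
Op 5: c = realloc(c, 7) -> c = 9; heap: [0-8 ALLOC][9-15 ALLOC][16-34 FREE]
Op 6: d = malloc(1) -> d = 16; heap: [0-8 ALLOC][9-15 ALLOC][16-16 ALLOC][17-34 FREE]

Answer: [0-8 ALLOC][9-15 ALLOC][16-16 ALLOC][17-34 FREE]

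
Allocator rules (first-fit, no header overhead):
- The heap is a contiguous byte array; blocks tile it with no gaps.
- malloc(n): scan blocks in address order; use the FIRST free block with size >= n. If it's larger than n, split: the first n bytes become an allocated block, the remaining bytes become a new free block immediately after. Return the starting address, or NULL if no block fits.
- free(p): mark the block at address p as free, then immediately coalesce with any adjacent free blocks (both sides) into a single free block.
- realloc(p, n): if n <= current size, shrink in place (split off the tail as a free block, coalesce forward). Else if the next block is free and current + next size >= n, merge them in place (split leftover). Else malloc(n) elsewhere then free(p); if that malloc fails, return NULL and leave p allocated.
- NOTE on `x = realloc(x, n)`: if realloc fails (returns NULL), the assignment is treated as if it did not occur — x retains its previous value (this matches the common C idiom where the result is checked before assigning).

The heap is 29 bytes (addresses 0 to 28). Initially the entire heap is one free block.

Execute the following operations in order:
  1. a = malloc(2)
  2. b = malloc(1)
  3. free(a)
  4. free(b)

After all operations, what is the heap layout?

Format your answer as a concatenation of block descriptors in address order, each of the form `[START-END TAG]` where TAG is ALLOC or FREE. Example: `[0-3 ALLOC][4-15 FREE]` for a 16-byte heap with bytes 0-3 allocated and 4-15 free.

Op 1: a = malloc(2) -> a = 0; heap: [0-1 ALLOC][2-28 FREE]
Op 2: b = malloc(1) -> b = 2; heap: [0-1 ALLOC][2-2 ALLOC][3-28 FREE]
Op 3: free(a) -> (freed a); heap: [0-1 FREE][2-2 ALLOC][3-28 FREE]
Op 4: free(b) -> (freed b); heap: [0-28 FREE]

Answer: [0-28 FREE]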